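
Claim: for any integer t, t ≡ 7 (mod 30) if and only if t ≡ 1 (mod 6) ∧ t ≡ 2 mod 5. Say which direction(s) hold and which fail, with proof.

The biconditional holds.

[⇒] Suppose t ≡ 7 (mod 30); write t = 30j + 7. Since 6 ∣ 30, reducing mod 6 gives t ≡ 7 ≡ 1 (mod 6); since 5 ∣ 30, reducing mod 5 gives t ≡ 7 ≡ 2 (mod 5).

[⇐] Conversely, if t ≡ 1 (mod 6) and t ≡ 2 (mod 5), then by the Chinese remainder theorem t ≡ 7 (mod 30). This is exactly t ≡ 7 (mod 30).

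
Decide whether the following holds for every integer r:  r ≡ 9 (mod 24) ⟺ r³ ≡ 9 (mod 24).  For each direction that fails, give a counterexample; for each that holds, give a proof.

Equivalent; both directions hold.

Forward direction. Suppose r ≡ 9 (mod 24). Write r = 24j + 9. Then (24j + 9)³ = 13824j³ + 15552j² + 5832j + 729 = 24(576j³ + 648j² + 243j + 30) + 9, so r³ ≡ 9 (mod 24).

Converse. Suppose r³ ≡ 9 (mod 24). The only residue r in {0, …, 23} with r³ ≡ 9 (mod 24) is r = 9, so r ≡ 9 (mod 24).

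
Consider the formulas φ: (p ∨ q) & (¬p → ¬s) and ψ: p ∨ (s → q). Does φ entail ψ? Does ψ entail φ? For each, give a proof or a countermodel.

The forward direction holds; the converse fails.

(⟹) Assume the antecedent. If p is true, p ∨ (s → q) reduces to true regardless of the other variables. If p is false, the antecedent forces (p = F, s = F, q = T), and p ∨ (s → q) holds there. Either way p ∨ (s → q) holds.

(⟸) This fails. Under p = F, s = F, q = F, the left side is false but the right side is true.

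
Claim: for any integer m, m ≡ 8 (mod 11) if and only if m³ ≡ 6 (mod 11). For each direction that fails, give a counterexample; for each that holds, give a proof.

(⟸) For the converse, argue contrapositively. If m ≢ 8 (mod 11), then m is congruent to one of 0, 1, 2, 3, 4, 5, 6, 7, 9, 10 modulo 11, and these give m³ ≡ 0, 1, 8, 5, 9, 4, 7, 2, 3, 10 respectively — never 6.

(⟹) Suppose m ≡ 8 (mod 11). Write m = 11j + 8. Then (11j + 8)³ = 1331j³ + 2904j² + 2112j + 512 = 11(121j³ + 264j² + 192j + 46) + 6, so m³ ≡ 6 (mod 11).

Both directions hold.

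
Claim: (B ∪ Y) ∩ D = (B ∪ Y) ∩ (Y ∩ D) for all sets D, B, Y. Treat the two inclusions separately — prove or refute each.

(⊆) This inclusion fails. Take D = {1}, B = {1}, Y = ∅; then 1 ∈ (B ∪ Y) ∩ D but 1 ∉ (B ∪ Y) ∩ (Y ∩ D).

(⊇) Let x ∈ (B ∪ Y) ∩ (Y ∩ D). Then either x ∈ D ∩ Y and x ∉ B; or x ∈ D ∩ B ∩ Y. In each case x ∈ (B ∪ Y) ∩ D, so (B ∪ Y) ∩ (Y ∩ D) ⊆ (B ∪ Y) ∩ D.

Only the reverse inclusion holds.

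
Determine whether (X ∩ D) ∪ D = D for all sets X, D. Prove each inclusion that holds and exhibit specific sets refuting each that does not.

Both inclusions hold.

(⊇) Let x ∈ D. Then either x ∈ D and x ∉ X; or x ∈ X ∩ D. In each case x ∈ (X ∩ D) ∪ D, so D ⊆ (X ∩ D) ∪ D.

(⊆) Let x ∈ (X ∩ D) ∪ D. Then either x ∈ D and x ∉ X; or x ∈ X ∩ D. In each case x ∈ D, so (X ∩ D) ∪ D ⊆ D.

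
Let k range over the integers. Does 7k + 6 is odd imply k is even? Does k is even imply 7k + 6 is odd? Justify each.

(⟹) This fails: k = 1 gives 7k + 6 = 13, which is odd, but 1 is odd, not even.

(⟸) This also fails: k = 6 is even, but 7k + 6 = 48 is even, not odd.

Neither implication holds.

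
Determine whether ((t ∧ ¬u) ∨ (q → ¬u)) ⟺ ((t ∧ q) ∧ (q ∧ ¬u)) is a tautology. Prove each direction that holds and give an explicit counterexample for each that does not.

The forward direction fails; the converse holds.

[⇒] This fails. Under u = F, q = F, t = F, the left side is true but the right side is false.

[⇐] Assume the antecedent. If u is true, the antecedent cannot hold. If u is false, (t ∧ ¬u) ∨ (q → ¬u) reduces to true regardless of the other variables. Either way (t ∧ ¬u) ∨ (q → ¬u) holds.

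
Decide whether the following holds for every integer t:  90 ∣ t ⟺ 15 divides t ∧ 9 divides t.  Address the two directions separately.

The forward direction holds; the converse fails.

[⇐] This fails: take t = 45. Both 15 ∣ 45 and 9 ∣ 45, yet 45 is not a multiple of 90 (since 45 = 0·90 + 45), so 90 ∤ 45.

[⇒] If 90 ∣ t, write t = 90q. Since 90 = 6·15, t = 15·(6q), so 15 ∣ t; and since 90 = 10·9, t = 9·(10q), so 9 ∣ t.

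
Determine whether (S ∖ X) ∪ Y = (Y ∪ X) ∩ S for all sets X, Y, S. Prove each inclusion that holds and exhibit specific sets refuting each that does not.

(⊆) This inclusion fails. Take X = ∅, Y = {1}, S = ∅; then 1 ∈ (S ∖ X) ∪ Y but 1 ∉ (Y ∪ X) ∩ S.

(⊇) This inclusion fails. Take X = {1}, Y = ∅, S = {1}; then 1 ∈ (Y ∪ X) ∩ S but 1 ∉ (S ∖ X) ∪ Y.

Both inclusions fail.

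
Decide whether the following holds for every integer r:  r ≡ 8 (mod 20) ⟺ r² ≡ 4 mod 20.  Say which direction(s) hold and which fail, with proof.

The forward direction holds; the converse fails.

(→) Suppose r ≡ 8 (mod 20). Write r = 20j + 8. Then (20j + 8)² = 400j² + 320j + 64 = 20(20j² + 16j + 3) + 4, so r² ≡ 4 (mod 20).

(←) This fails: take r = 2. Then 2² = 4 ≡ 4 (mod 20), yet 2 ≡ 2 (mod 20), not 8.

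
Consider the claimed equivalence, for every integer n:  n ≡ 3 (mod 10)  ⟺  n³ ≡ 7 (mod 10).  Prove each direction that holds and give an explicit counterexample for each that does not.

(⇐) Suppose n³ ≡ 7 (mod 10). The only residue r in {0, …, 9} with r³ ≡ 7 (mod 10) is r = 3, so n ≡ 3 (mod 10).

(⇒) Suppose n ≡ 3 (mod 10). Write n = 10j + 3. Then (10j + 3)³ = 1000j³ + 900j² + 270j + 27 = 10(100j³ + 90j² + 27j + 2) + 7, so n³ ≡ 7 (mod 10).

Both implications hold.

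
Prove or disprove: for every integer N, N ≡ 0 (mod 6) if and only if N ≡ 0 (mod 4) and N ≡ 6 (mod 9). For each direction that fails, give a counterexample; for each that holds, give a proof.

Converse. If N ≡ 0 (mod 4) and N ≡ 6 (mod 9), then by the Chinese remainder theorem N ≡ 24 (mod 36). Since 24 ≡ 0 (mod 6) and 6 ∣ 36, we get N ≡ 0 (mod 6).

Forward direction. This fails: N = 0 gives 0 ≡ 0 (mod 6) but 0 ≡ 0 (mod 9), so the conjunction on the right does not hold.

Not equivalent: only (⇐) holds.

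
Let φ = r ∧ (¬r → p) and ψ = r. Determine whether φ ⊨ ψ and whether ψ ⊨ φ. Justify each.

[⇐] Assume the antecedent. If p is true, the antecedent forces (p = T, r = T), and r ∧ (¬r → p) holds there. If p is false, the antecedent forces (p = F, r = T), and r ∧ (¬r → p) holds there. Either way r ∧ (¬r → p) holds.

[⇒] Assume the antecedent. If p is true, the antecedent forces (p = T, r = T), and r holds there. If p is false, the antecedent forces (p = F, r = T), and r holds there. Either way r holds.

Both directions hold; the statement is true.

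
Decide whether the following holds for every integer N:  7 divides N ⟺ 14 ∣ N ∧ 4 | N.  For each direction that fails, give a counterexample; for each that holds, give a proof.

(⇒) fails; (⇐) holds.

[⇒] This fails: take N = 7. Certainly 7 ∣ 7, but 14 ∤ 7.

[⇐] Suppose 14 ∣ N and 4 ∣ N. Any common multiple of 14 and 4 is a multiple of their lcm; here lcm(14, 4) = 14·4/gcd(14, 4) = 56/2 = 28, so 28 ∣ N. Since 7 ∣ 28, it follows that 7 ∣ N.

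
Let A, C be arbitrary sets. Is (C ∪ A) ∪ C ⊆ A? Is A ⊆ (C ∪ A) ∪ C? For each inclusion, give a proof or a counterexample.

Forward inclusion. This inclusion fails. Take A = ∅, C = {1}; then 1 ∈ (C ∪ A) ∪ C but 1 ∉ A.

Reverse inclusion. Let x ∈ A. Then either x ∈ A and x ∉ C; or x ∈ A ∩ C. In each case x ∈ (C ∪ A) ∪ C, so A ⊆ (C ∪ A) ∪ C.

(⊆) fails; (⊇) holds.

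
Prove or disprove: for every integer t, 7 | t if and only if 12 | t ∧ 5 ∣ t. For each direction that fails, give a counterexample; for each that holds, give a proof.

(⇒) fails and (⇐) fails.

Forward direction. This fails: take t = 7. Certainly 7 ∣ 7, but 12 ∤ 7.

Converse. This fails: take t = 60. Both 12 ∣ 60 and 5 ∣ 60, yet 60 is not a multiple of 7 (since 60 = 8·7 + 4), so 7 ∤ 60.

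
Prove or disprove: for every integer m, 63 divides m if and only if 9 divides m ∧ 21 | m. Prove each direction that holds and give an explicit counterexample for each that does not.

Both directions hold.

[⇒] If 63 ∣ m, write m = 63q. Since 63 = 7·9, m = 9·(7q), so 9 ∣ m; and since 63 = 3·21, m = 21·(3q), so 21 ∣ m.

[⇐] Suppose 9 ∣ m and 21 ∣ m. Any common multiple of 9 and 21 is a multiple of their lcm; here lcm(9, 21) = 9·21/gcd(9, 21) = 189/3 = 63, so 63 ∣ m.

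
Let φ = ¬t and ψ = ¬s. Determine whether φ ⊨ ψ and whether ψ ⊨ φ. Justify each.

[⇒] This fails. Under t = F, s = T, the left side is true but the right side is false.

[⇐] This fails. Under t = T, s = F, the left side is false but the right side is true.

Neither implication holds.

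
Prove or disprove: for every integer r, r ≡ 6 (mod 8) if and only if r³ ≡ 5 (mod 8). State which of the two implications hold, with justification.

[⇒] This fails: take r = 6. Then 6 ≡ 6 (mod 8), but 6³ = 216 ≡ 0 (mod 8), not 5.

[⇐] This fails: take r = 5. Then 5³ = 125 ≡ 5 (mod 8), yet 5 ≡ 5 (mod 8), not 6.

Both directions fail.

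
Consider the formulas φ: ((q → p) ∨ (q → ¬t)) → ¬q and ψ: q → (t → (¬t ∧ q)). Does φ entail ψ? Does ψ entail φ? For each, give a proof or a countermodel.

[⇒] This fails. Under p = F, t = T, q = T, the left side is true but the right side is false.

[⇐] This fails. Under p = F, t = F, q = T, the left side is false but the right side is true.

Neither direction holds.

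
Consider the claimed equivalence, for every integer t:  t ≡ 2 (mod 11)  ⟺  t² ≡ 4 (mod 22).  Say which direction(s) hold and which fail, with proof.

[⇒] This fails: take t = 13. Then 13 ≡ 2 (mod 11), but 13² = 169 ≡ 15 (mod 22), not 4.

[⇐] This fails: take t = 20. Then 20² = 400 ≡ 4 (mod 22), yet 20 ≡ 9 (mod 11), not 2.

Neither implication holds.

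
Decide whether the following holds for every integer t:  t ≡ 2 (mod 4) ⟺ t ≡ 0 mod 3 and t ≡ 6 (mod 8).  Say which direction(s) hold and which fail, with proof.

Not equivalent: only (⇐) holds.

[⇒] This fails: t = 2 gives 2 ≡ 2 (mod 4) but 2 ≡ 2 (mod 3), so the conjunction on the right does not hold.

[⇐] Conversely, if t ≡ 0 (mod 3) and t ≡ 6 (mod 8), then by the Chinese remainder theorem t ≡ 6 (mod 24). Since 6 ≡ 2 (mod 4) and 4 ∣ 24, we get t ≡ 2 (mod 4).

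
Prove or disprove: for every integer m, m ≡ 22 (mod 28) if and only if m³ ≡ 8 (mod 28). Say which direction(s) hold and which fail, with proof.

The forward direction holds; the converse fails.

[⇐] This fails: take m = 2. Then 2³ = 8 ≡ 8 (mod 28), yet 2 ≡ 2 (mod 28), not 22.

[⇒] Suppose m ≡ 22 (mod 28). Write m = 28j + 22. Then (28j + 22)³ = 21952j³ + 51744j² + 40656j + 10648 = 28(784j³ + 1848j² + 1452j + 380) + 8, so m³ ≡ 8 (mod 28).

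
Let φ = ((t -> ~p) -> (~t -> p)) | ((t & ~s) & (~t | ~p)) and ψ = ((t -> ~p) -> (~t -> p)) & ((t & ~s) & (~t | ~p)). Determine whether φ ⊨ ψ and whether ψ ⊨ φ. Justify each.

(→) This fails. Under t = F, p = T, s = F, the left side is true but the right side is false.

(←) Assume the antecedent. If t is true, the consequent reduces to true regardless of the other variables. If t is false, the antecedent cannot hold. Either way the consequent holds.

The forward direction fails; the converse holds.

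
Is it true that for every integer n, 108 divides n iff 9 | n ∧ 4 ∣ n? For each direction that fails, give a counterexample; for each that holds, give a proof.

Not equivalent: only (⇒) holds.

Forward direction. If 108 ∣ n, write n = 108q. Since 108 = 12·9, n = 9·(12q), so 9 ∣ n; and since 108 = 27·4, n = 4·(27q), so 4 ∣ n.

Converse. This fails: take n = 36. Both 9 ∣ 36 and 4 ∣ 36, yet 36 is not a multiple of 108 (since 36 = 0·108 + 36), so 108 ∤ 36.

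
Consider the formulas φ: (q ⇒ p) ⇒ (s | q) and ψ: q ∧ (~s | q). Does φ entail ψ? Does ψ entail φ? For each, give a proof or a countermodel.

(⟸) Assume the antecedent. If q is true, (q ⇒ p) ⇒ (s | q) reduces to true regardless of the other variables. If q is false, the antecedent cannot hold. Either way (q ⇒ p) ⇒ (s | q) holds.

(⟹) This fails. Under q = F, s = T, p = F, the left side is true but the right side is false.

(⇒) fails; (⇐) holds.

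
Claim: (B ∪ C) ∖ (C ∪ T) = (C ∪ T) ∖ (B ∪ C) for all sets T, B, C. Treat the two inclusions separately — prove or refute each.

(⊆) This inclusion fails. Take T = ∅, B = {1}, C = ∅; then 1 ∈ (B ∪ C) ∖ (C ∪ T) but 1 ∉ (C ∪ T) ∖ (B ∪ C).

(⊇) This inclusion fails. Take T = {1}, B = ∅, C = ∅; then 1 ∈ (C ∪ T) ∖ (B ∪ C) but 1 ∉ (B ∪ C) ∖ (C ∪ T).

Both inclusions fail.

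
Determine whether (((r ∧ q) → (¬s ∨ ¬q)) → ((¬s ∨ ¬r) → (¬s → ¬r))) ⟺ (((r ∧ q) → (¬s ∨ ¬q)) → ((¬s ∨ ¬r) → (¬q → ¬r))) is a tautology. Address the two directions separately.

(⇒) holds; (⇐) fails.

(⇒) Assume the antecedent. If r is true, the antecedent forces (r = T, s = T, q = F) or (r = T, s = T, q = T), and the consequent holds there. If r is false, the consequent reduces to true regardless of the other variables. Either way the consequent holds.

(⇐) This fails. Under r = T, s = F, q = T, the left side is false but the right side is true.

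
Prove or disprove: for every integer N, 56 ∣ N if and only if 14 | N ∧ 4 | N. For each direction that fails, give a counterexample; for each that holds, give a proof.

(→) If 56 ∣ N, write N = 56q. Since 56 = 4·14, N = 14·(4q), so 14 ∣ N; and since 56 = 14·4, N = 4·(14q), so 4 ∣ N.

(←) This fails: take N = 28. Both 14 ∣ 28 and 4 ∣ 28, yet 28 is not a multiple of 56 (since 28 = 0·56 + 28), so 56 ∤ 28.

Not equivalent: only (⇒) holds.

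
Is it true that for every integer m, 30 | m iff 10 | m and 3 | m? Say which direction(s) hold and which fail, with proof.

Both implications hold.

[⇐] Suppose 10 ∣ m and 3 ∣ m. Any common multiple of 10 and 3 is a multiple of their lcm; here gcd(10, 3) = 1, so lcm(10, 3) = 10·3 = 30, so 30 ∣ m.

[⇒] If 30 ∣ m, write m = 30q. Since 30 = 3·10, m = 10·(3q), so 10 ∣ m; and since 30 = 10·3, m = 3·(10q), so 3 ∣ m.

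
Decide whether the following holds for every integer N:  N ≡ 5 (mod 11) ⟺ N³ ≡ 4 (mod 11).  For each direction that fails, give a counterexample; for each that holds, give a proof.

Both directions hold.

[⇒] Suppose N ≡ 5 (mod 11). Write N = 11j + 5. Then (11j + 5)³ = 1331j³ + 1815j² + 825j + 125 = 11(121j³ + 165j² + 75j + 11) + 4, so N³ ≡ 4 (mod 11).

[⇐] Conversely, suppose N³ ≡ 4 (mod 11). The only residue r in {0, …, 10} with r³ ≡ 4 (mod 11) is r = 5, so N ≡ 5 (mod 11).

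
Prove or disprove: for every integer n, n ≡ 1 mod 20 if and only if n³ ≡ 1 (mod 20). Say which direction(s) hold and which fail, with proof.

Both directions hold; the statement is true.

(⟹) Suppose n ≡ 1 mod 20. Write n = 20j + 1. Then (20j + 1)³ = 8000j³ + 1200j² + 60j + 1 = 20(400j³ + 60j² + 3j) + 1, so n³ ≡ 1 (mod 20).

(⟸) Conversely, suppose n³ ≡ 1 (mod 20). The only residue r in {0, …, 19} with r³ ≡ 1 (mod 20) is r = 1, so n ≡ 1 (mod 20).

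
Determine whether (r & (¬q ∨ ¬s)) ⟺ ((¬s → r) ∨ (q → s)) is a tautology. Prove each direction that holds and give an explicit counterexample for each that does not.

Not equivalent: only (⇒) holds.

(⟹) Assume the antecedent. If s is true, (¬s → r) ∨ (q → s) reduces to true regardless of the other variables. If s is false, the antecedent forces (s = F, q = F, r = T) or (s = F, q = T, r = T), and (¬s → r) ∨ (q → s) holds there. Either way (¬s → r) ∨ (q → s) holds.

(⟸) This fails. Under s = F, q = F, r = F, the left side is false but the right side is true.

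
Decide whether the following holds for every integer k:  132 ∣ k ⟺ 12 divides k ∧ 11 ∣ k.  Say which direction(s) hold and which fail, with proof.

Forward direction. If 132 ∣ k, write k = 132q. Since 132 = 11·12, k = 12·(11q), so 12 ∣ k; and since 132 = 12·11, k = 11·(12q), so 11 ∣ k.

Converse. Suppose 12 ∣ k and 11 ∣ k. Any common multiple of 12 and 11 is a multiple of their lcm; here gcd(12, 11) = 1, so lcm(12, 11) = 12·11 = 132, so 132 ∣ k.

The biconditional holds.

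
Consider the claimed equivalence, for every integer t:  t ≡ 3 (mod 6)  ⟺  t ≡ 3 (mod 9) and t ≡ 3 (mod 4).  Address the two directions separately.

(→) This fails: t = 33 gives 33 ≡ 3 (mod 6) but 33 ≡ 6 (mod 9), so the conjunction on the right does not hold.

(←) Conversely, if t ≡ 3 (mod 9) and t ≡ 3 (mod 4), then by the Chinese remainder theorem t ≡ 3 (mod 36). Since 3 ≡ 3 (mod 6) and 6 ∣ 36, we get t ≡ 3 (mod 6).

Not equivalent: only (⇐) holds.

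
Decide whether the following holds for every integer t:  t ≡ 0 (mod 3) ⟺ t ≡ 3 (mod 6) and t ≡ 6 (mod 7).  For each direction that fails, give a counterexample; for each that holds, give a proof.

Only the converse holds.

[⇒] This fails: t = 0 gives 0 ≡ 0 (mod 3) but 0 ≡ 0 (mod 6), so the conjunction on the right does not hold.

[⇐] Conversely, if t ≡ 3 (mod 6) and t ≡ 6 (mod 7), then by the Chinese remainder theorem t ≡ 27 (mod 42). Since 27 ≡ 0 (mod 3) and 3 ∣ 42, we get t ≡ 0 (mod 3).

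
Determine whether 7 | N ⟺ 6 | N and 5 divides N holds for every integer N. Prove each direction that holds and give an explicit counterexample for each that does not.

Forward direction. This fails: take N = 7. Certainly 7 ∣ 7, but 6 ∤ 7.

Converse. This fails: take N = 30. Both 6 ∣ 30 and 5 ∣ 30, yet 30 is not a multiple of 7 (since 30 = 4·7 + 2), so 7 ∤ 30.

Both directions fail.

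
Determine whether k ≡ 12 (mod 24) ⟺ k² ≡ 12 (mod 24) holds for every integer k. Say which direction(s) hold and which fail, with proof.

(⇒) fails and (⇐) fails.

(→) This fails: take k = 12. Then 12 ≡ 12 (mod 24), but 12² = 144 ≡ 0 (mod 24), not 12.

(←) This fails: take k = 6. Then 6² = 36 ≡ 12 (mod 24), yet 6 ≡ 6 (mod 24), not 12.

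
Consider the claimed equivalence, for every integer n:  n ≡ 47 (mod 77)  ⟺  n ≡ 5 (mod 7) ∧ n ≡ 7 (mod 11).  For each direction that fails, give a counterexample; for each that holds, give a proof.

Both directions fail.

(⟹) This fails: n = 47 gives 47 ≡ 47 (mod 77) but 47 ≡ 3 (mod 11), so the conjunction on the right does not hold.

(⟸) This fails: n = 40 satisfies both congruences on the right (40 ≡ 5 mod 7 and 40 ≡ 7 mod 11) yet 40 ≡ 40 (mod 77), not 47.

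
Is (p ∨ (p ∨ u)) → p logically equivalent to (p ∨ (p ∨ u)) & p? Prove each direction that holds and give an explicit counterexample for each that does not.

Only the converse holds.

(⇐) Assume the antecedent. If u is true, the antecedent forces (u = T, p = T), and (p ∨ (p ∨ u)) → p holds there. If u is false, (p ∨ (p ∨ u)) → p reduces to true regardless of the other variables. Either way (p ∨ (p ∨ u)) → p holds.

(⇒) This fails. Under u = F, p = F, the left side is true but the right side is false.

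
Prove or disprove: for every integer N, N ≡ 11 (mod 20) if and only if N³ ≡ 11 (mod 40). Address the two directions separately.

(⇐) The residues r modulo 40 with r³ ≡ 11 (mod 40) are exactly {11}, and each is ≡ 11 (mod 20).

(⇒) This fails: take N = 31. Then 31 ≡ 11 (mod 20), but 31³ = 29791 ≡ 31 (mod 40), not 11.

Not equivalent: only (⇐) holds.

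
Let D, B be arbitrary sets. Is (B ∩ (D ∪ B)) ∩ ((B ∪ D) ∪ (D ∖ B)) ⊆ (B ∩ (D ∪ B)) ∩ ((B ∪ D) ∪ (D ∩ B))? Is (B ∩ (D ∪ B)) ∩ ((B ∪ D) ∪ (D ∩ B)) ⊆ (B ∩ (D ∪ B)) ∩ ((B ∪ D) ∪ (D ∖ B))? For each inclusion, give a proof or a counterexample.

The two sets are equal.

(⟹) Let x ∈ (B ∩ (D ∪ B)) ∩ ((B ∪ D) ∪ (D ∖ B)). Then either x ∈ B and x ∉ D; or x ∈ D ∩ B. In each case x ∈ (B ∩ (D ∪ B)) ∩ ((B ∪ D) ∪ (D ∩ B)), so (B ∩ (D ∪ B)) ∩ ((B ∪ D) ∪ (D ∖ B)) ⊆ (B ∩ (D ∪ B)) ∩ ((B ∪ D) ∪ (D ∩ B)).

(⟸) Let x ∈ (B ∩ (D ∪ B)) ∩ ((B ∪ D) ∪ (D ∩ B)). Then either x ∈ B and x ∉ D; or x ∈ D ∩ B. In each case x ∈ (B ∩ (D ∪ B)) ∩ ((B ∪ D) ∪ (D ∖ B)), so (B ∩ (D ∪ B)) ∩ ((B ∪ D) ∪ (D ∩ B)) ⊆ (B ∩ (D ∪ B)) ∩ ((B ∪ D) ∪ (D ∖ B)).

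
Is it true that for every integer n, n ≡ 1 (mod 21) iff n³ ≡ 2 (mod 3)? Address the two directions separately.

Neither direction holds.

[⇒] This fails: take n = 1. Then 1 ≡ 1 (mod 21), but 1³ = 1 ≡ 1 (mod 3), not 2.

[⇐] This fails: take n = 2. Then 2³ = 8 ≡ 2 (mod 3), yet 2 ≡ 2 (mod 21), not 1.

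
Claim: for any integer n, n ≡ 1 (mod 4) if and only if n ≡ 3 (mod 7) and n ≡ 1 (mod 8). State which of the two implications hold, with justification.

Only the reverse direction holds.

[⇐] If n ≡ 3 (mod 7) and n ≡ 1 (mod 8), then by the Chinese remainder theorem n ≡ 17 (mod 56). Since 17 ≡ 1 (mod 4) and 4 ∣ 56, we get n ≡ 1 (mod 4).

[⇒] This fails: n = 1 gives 1 ≡ 1 (mod 4) but 1 ≡ 1 (mod 7), so the conjunction on the right does not hold.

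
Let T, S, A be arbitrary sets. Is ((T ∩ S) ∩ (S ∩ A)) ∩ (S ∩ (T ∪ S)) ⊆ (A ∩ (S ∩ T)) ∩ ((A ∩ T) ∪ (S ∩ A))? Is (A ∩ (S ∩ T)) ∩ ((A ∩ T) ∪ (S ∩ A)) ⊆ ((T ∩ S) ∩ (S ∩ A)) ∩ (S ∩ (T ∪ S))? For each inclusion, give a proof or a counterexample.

The two sets are equal.

Forward inclusion. Let x ∈ ((T ∩ S) ∩ (S ∩ A)) ∩ (S ∩ (T ∪ S)). Then x ∈ T ∩ S ∩ A, from which x ∈ (A ∩ (S ∩ T)) ∩ ((A ∩ T) ∪ (S ∩ A)).

Reverse inclusion. Let x ∈ (A ∩ (S ∩ T)) ∩ ((A ∩ T) ∪ (S ∩ A)). Then x ∈ T ∩ S ∩ A, from which x ∈ ((T ∩ S) ∩ (S ∩ A)) ∩ (S ∩ (T ∪ S)).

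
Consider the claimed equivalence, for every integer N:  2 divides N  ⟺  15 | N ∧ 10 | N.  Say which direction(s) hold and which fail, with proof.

(→) This fails: take N = 2. Certainly 2 ∣ 2, but 15 ∤ 2.

(←) Suppose 15 ∣ N and 10 ∣ N. Any common multiple of 15 and 10 is a multiple of their lcm; here lcm(15, 10) = 15·10/gcd(15, 10) = 150/5 = 30, so 30 ∣ N. Since 2 ∣ 30, it follows that 2 ∣ N.

Not equivalent: only (⇐) holds.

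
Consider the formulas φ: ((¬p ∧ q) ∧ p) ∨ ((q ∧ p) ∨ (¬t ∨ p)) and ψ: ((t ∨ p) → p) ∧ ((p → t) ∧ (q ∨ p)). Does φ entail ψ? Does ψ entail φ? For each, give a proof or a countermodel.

Only the converse holds.

[⇒] This fails. Under q = F, p = F, t = F, the left side is true but the right side is false.

[⇐] Assume the antecedent. If q is true, the antecedent forces (q = T, p = F, t = F) or (q = T, p = T, t = T), and the consequent holds there. If q is false, the antecedent forces (q = F, p = T, t = T), and the consequent holds there. Either way the consequent holds.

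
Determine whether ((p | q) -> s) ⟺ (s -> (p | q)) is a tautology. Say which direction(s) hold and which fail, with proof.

(→) This fails. Under q = F, p = F, s = T, the left side is true but the right side is false.

(←) This fails. Under q = T, p = F, s = F, the left side is false but the right side is true.

(⇒) fails and (⇐) fails.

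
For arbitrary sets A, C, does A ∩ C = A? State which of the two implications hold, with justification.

(⊆) Let x ∈ A ∩ C. Then x ∈ A ∩ C, from which x ∈ A.

(⊇) This inclusion fails. Take A = {1}, C = ∅; then 1 ∈ A but 1 ∉ A ∩ C.

The sets are not equal: only the forward inclusion holds.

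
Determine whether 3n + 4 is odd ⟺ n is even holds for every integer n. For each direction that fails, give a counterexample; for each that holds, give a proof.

Neither implication holds.

[⇒] This fails: n = 1 gives 3n + 4 = 7, which is odd, but 1 is odd, not even.

[⇐] This also fails: n = 4 is even, but 3n + 4 = 16 is even, not odd.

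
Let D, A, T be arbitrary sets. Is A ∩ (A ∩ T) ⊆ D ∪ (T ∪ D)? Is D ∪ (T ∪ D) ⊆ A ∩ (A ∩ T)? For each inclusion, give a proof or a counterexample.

(⟹) Let x ∈ A ∩ (A ∩ T). Then either x ∈ A ∩ T and x ∉ D; or x ∈ D ∩ A ∩ T. In each case x ∈ D ∪ (T ∪ D), so A ∩ (A ∩ T) ⊆ D ∪ (T ∪ D).

(⟸) This inclusion fails. Take D = {1}, A = ∅, T = ∅; then 1 ∈ D ∪ (T ∪ D) but 1 ∉ A ∩ (A ∩ T).

Only the forward inclusion holds.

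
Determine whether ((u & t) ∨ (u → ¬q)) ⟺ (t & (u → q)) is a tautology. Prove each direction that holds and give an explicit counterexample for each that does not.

(⟹) This fails. Under t = F, u = F, q = F, the left side is true but the right side is false.

(⟸) Assume the antecedent. If t is true, (u & t) ∨ (u → ¬q) reduces to true regardless of the other variables. If t is false, the antecedent cannot hold. Either way (u & t) ∨ (u → ¬q) holds.

Only the converse holds.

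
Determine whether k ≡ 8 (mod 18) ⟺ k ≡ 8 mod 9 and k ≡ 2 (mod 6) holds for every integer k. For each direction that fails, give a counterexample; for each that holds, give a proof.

(⇐) If k ≡ 8 (mod 9) and k ≡ 2 (mod 6), then by the Chinese remainder theorem k ≡ 8 (mod 18). This is exactly k ≡ 8 (mod 18).

(⇒) Suppose k ≡ 8 (mod 18); write k = 18j + 8. Since 9 ∣ 18, reducing mod 9 gives k ≡ 8 (mod 9); since 6 ∣ 18, reducing mod 6 gives k ≡ 8 ≡ 2 (mod 6).

The biconditional holds.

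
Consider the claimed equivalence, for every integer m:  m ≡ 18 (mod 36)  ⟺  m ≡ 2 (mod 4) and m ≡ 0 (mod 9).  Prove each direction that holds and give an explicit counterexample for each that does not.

Both directions hold.

Forward direction. Suppose m ≡ 18 (mod 36); write m = 36j + 18. Since 4 ∣ 36, reducing mod 4 gives m ≡ 18 ≡ 2 (mod 4); since 9 ∣ 36, reducing mod 9 gives m ≡ 18 ≡ 0 (mod 9).

Converse. If m ≡ 2 (mod 4) and m ≡ 0 (mod 9), then by the Chinese remainder theorem m ≡ 18 (mod 36). This is exactly m ≡ 18 (mod 36).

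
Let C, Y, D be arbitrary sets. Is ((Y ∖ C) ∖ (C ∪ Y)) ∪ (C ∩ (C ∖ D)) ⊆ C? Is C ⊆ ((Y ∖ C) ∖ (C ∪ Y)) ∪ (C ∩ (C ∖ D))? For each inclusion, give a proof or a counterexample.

(⊆) holds; (⊇) fails.

(⟹) Let x ∈ ((Y ∖ C) ∖ (C ∪ Y)) ∪ (C ∩ (C ∖ D)). Then either x ∈ C and x ∉ Y, D; or x ∈ C ∩ Y and x ∉ D. In each case x ∈ C, so ((Y ∖ C) ∖ (C ∪ Y)) ∪ (C ∩ (C ∖ D)) ⊆ C.

(⟸) This inclusion fails. Take C = {1}, Y = ∅, D = {1}; then 1 ∈ C but 1 ∉ ((Y ∖ C) ∖ (C ∪ Y)) ∪ (C ∩ (C ∖ D)).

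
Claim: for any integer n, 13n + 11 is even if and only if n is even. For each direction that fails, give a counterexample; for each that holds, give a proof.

Both directions fail.

(→) This fails: n = 7 gives 13n + 11 = 102, which is even, but 7 is odd, not even.

(←) This also fails: n = 2 is even, but 13n + 11 = 37 is odd, not even.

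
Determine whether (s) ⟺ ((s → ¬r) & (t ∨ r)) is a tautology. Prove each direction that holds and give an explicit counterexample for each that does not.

Both directions fail.

[⇒] This fails. Under t = F, s = T, r = F, the left side is true but the right side is false.

[⇐] This fails. Under t = T, s = F, r = F, the left side is false but the right side is true.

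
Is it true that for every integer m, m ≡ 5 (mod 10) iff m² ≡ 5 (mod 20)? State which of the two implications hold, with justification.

Equivalent; both directions hold.

(⇒) Suppose m ≡ 5 (mod 10). Working modulo 20, m ∈ {5, 15}; for each such r, r² ≡ 5 (mod 20).

(⇐) Conversely, the residues r modulo 20 with r² ≡ 5 (mod 20) are exactly {5, 15}, and each is ≡ 5 (mod 10).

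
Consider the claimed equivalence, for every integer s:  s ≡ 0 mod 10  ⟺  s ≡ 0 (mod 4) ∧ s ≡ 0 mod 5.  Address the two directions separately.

(⟸) If s ≡ 0 (mod 4) and s ≡ 0 (mod 5), then by the Chinese remainder theorem s ≡ 0 (mod 20). Since 0 ≡ 0 (mod 10) and 10 ∣ 20, we get s ≡ 0 (mod 10).

(⟹) This fails: s = 10 gives 10 ≡ 0 (mod 10) but 10 ≡ 2 (mod 4), so the conjunction on the right does not hold.

Only the converse holds.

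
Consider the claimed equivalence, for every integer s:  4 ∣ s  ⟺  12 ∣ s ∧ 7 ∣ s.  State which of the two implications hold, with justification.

(⇒) fails; (⇐) holds.

[⇒] This fails: take s = 4. Certainly 4 ∣ 4, but 12 ∤ 4.

[⇐] Suppose 12 ∣ s and 7 ∣ s. Any common multiple of 12 and 7 is a multiple of their lcm; here gcd(12, 7) = 1, so lcm(12, 7) = 12·7 = 84, so 84 ∣ s. Since 4 ∣ 84, it follows that 4 ∣ s.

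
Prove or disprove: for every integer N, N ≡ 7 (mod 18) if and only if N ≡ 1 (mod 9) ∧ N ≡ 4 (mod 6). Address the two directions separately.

(⟹) This fails: N = 7 gives 7 ≡ 7 (mod 18) but 7 ≡ 7 (mod 9), so the conjunction on the right does not hold.

(⟸) This fails: N = 10 satisfies both congruences on the right (10 ≡ 1 mod 9 and 10 ≡ 4 mod 6) yet 10 ≡ 10 (mod 18), not 7.

Neither direction holds.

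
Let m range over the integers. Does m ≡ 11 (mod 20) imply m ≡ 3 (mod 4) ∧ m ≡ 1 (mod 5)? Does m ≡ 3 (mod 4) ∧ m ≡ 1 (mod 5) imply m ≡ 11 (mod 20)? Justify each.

(⇒) Suppose m ≡ 11 (mod 20); write m = 20j + 11. Since 4 ∣ 20, reducing mod 4 gives m ≡ 11 ≡ 3 (mod 4); since 5 ∣ 20, reducing mod 5 gives m ≡ 11 ≡ 1 (mod 5).

(⇐) Conversely, if m ≡ 3 (mod 4) and m ≡ 1 (mod 5), then by the Chinese remainder theorem m ≡ 11 (mod 20). This is exactly m ≡ 11 (mod 20).

Both implications hold.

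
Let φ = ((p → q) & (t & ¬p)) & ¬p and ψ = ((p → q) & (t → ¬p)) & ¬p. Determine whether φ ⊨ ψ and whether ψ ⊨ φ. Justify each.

(⇒) holds; (⇐) fails.

Forward direction. Assume the antecedent. If q is true, the antecedent forces (q = T, t = T, p = F), and ((p → q) & (t → ¬p)) & ¬p holds there. If q is false, the antecedent forces (q = F, t = T, p = F), and ((p → q) & (t → ¬p)) & ¬p holds there. Either way ((p → q) & (t → ¬p)) & ¬p holds.

Converse. This fails. Under q = F, t = F, p = F, the left side is false but the right side is true.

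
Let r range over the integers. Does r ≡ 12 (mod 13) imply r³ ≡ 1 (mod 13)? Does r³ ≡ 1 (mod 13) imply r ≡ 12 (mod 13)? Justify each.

(⟹) This fails: take r = 12. Then 12 ≡ 12 (mod 13), but 12³ = 1728 ≡ 12 (mod 13), not 1.

(⟸) This fails: take r = 1. Then 1³ = 1 ≡ 1 (mod 13), yet 1 ≡ 1 (mod 13), not 12.

Neither direction holds.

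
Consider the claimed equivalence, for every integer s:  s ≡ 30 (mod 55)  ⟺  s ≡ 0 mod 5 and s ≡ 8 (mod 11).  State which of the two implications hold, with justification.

(⇒) Suppose s ≡ 30 (mod 55); write s = 55j + 30. Since 5 ∣ 55, reducing mod 5 gives s ≡ 30 ≡ 0 (mod 5); since 11 ∣ 55, reducing mod 11 gives s ≡ 30 ≡ 8 (mod 11).

(⇐) Conversely, if s ≡ 0 (mod 5) and s ≡ 8 (mod 11), then by the Chinese remainder theorem s ≡ 30 (mod 55). This is exactly s ≡ 30 (mod 55).

Both directions hold.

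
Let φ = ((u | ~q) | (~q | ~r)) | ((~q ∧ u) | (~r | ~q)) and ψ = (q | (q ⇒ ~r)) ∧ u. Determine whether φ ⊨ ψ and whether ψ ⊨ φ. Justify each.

Only the converse holds.

Converse. Assume the antecedent. If r is true, the antecedent forces (r = T, u = T, q = F) or (r = T, u = T, q = T), and the consequent holds there. If r is false, the consequent reduces to true regardless of the other variables. Either way the consequent holds.

Forward direction. This fails. Under r = F, u = F, q = F, the left side is true but the right side is false.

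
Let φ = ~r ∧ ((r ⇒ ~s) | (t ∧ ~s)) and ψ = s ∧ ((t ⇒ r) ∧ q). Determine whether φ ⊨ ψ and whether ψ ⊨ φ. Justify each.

(→) This fails. Under s = F, r = F, q = F, t = F, the left side is true but the right side is false.

(←) This fails. Under s = T, r = T, q = T, t = T, the left side is false but the right side is true.

(⇒) fails and (⇐) fails.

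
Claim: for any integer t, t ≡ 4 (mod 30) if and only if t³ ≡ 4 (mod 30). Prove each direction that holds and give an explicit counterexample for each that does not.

The biconditional holds.

(⟹) Suppose t ≡ 4 (mod 30). Write t = 30j + 4. Then (30j + 4)³ = 27000j³ + 10800j² + 1440j + 64 = 30(900j³ + 360j² + 48j + 2) + 4, so t³ ≡ 4 (mod 30).

(⟸) Conversely, suppose t³ ≡ 4 (mod 30). The only residue r in {0, …, 29} with r³ ≡ 4 (mod 30) is r = 4, so t ≡ 4 (mod 30).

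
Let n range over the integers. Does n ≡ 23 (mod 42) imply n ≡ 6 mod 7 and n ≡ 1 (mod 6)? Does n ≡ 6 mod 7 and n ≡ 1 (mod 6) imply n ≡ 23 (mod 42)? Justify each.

Forward direction. This fails: n = 23 gives 23 ≡ 23 (mod 42) but 23 ≡ 2 (mod 7), so the conjunction on the right does not hold.

Converse. This fails: n = 13 satisfies both congruences on the right (13 ≡ 6 mod 7 and 13 ≡ 1 mod 6) yet 13 ≡ 13 (mod 42), not 23.

Both directions fail.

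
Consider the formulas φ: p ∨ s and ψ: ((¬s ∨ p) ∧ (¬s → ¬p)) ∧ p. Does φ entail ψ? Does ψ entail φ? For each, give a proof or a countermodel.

(←) Assume the antecedent. If p is true, p ∨ s reduces to true regardless of the other variables. If p is false, the antecedent cannot hold. Either way p ∨ s holds.

(→) This fails. Under p = T, s = F, the left side is true but the right side is false.

Not equivalent: only (⇐) holds.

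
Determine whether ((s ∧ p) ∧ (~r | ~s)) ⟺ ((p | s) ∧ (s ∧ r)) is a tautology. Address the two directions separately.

[⇒] This fails. Under r = F, s = T, p = T, the left side is true but the right side is false.

[⇐] This fails. Under r = T, s = T, p = F, the left side is false but the right side is true.

Neither implication holds.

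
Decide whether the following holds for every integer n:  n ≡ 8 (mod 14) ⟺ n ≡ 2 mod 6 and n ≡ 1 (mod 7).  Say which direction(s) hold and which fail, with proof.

The forward direction fails; the converse holds.

Forward direction. This fails: n = 36 gives 36 ≡ 8 (mod 14) but 36 ≡ 0 (mod 6), so the conjunction on the right does not hold.

Converse. If n ≡ 2 (mod 6) and n ≡ 1 (mod 7), then by the Chinese remainder theorem n ≡ 8 (mod 42). Since 8 ≡ 8 (mod 14) and 14 ∣ 42, we get n ≡ 8 (mod 14).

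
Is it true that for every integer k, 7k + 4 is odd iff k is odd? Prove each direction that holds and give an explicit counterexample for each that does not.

Equivalent; both directions hold.

(⇒) Suppose 7k + 4 is odd. Since 7 is odd, 7k and k have the same parity, so 7k + 4 ≡ k + 4 (mod 2). As 4 is even, 7k + 4 is odd exactly when k is odd. Thus k is odd.

(⇐) Conversely, suppose k is odd; write k = 2j + 1. Then 7k + 4 = 7·(2j + 1) + 4 = 2·7j + 11, which is odd.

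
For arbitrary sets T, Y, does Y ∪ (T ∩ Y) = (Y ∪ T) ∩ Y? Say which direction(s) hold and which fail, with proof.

(⊆) Let x ∈ Y ∪ (T ∩ Y). Then either x ∈ Y and x ∉ T; or x ∈ T ∩ Y. In each case x ∈ (Y ∪ T) ∩ Y, so Y ∪ (T ∩ Y) ⊆ (Y ∪ T) ∩ Y.

(⊇) Let x ∈ (Y ∪ T) ∩ Y. Then either x ∈ Y and x ∉ T; or x ∈ T ∩ Y. In each case x ∈ Y ∪ (T ∩ Y), so (Y ∪ T) ∩ Y ⊆ Y ∪ (T ∩ Y).

Both inclusions hold.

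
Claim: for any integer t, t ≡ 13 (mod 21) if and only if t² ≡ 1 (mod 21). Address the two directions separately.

(⇐) This fails: take t = 1. Then 1² = 1 ≡ 1 (mod 21), yet 1 ≡ 1 (mod 21), not 13.

(⇒) Suppose t ≡ 13 (mod 21). Write t = 21j + 13. Then (21j + 13)² = 441j² + 546j + 169 = 21(21j² + 26j + 8) + 1, so t² ≡ 1 (mod 21).

Only the forward direction holds.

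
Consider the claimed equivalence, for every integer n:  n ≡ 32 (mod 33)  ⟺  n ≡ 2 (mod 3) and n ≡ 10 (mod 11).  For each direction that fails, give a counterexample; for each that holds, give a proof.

Both directions hold; the statement is true.

(⇒) Suppose n ≡ 32 (mod 33); write n = 33j + 32. Since 3 ∣ 33, reducing mod 3 gives n ≡ 32 ≡ 2 (mod 3); since 11 ∣ 33, reducing mod 11 gives n ≡ 32 ≡ 10 (mod 11).

(⇐) Conversely, if n ≡ 2 (mod 3) and n ≡ 10 (mod 11), then by the Chinese remainder theorem n ≡ 32 (mod 33). This is exactly n ≡ 32 (mod 33).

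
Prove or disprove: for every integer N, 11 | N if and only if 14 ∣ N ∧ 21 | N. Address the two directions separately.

(⇒) This fails: take N = 11. Certainly 11 ∣ 11, but 14 ∤ 11.

(⇐) This fails: take N = 42. Both 14 ∣ 42 and 21 ∣ 42, yet 42 is not a multiple of 11 (since 42 = 3·11 + 9), so 11 ∤ 42.

(⇒) fails and (⇐) fails.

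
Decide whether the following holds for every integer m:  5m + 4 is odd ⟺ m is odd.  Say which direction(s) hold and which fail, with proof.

The biconditional holds.

Forward direction. Suppose 5m + 4 is odd. Since 5 is odd, 5m and m have the same parity, so 5m + 4 ≡ m + 4 (mod 2). As 4 is even, 5m + 4 is odd exactly when m is odd. Thus m is odd.

Converse. Suppose m is odd; write m = 2j + 1. Then 5m + 4 = 5·(2j + 1) + 4 = 2·5j + 9, which is odd.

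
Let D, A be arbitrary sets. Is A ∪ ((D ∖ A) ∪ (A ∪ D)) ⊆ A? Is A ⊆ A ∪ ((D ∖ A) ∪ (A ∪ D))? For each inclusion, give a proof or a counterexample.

Only the reverse inclusion holds.

(⟸) Let x ∈ A. Then either x ∈ A and x ∉ D; or x ∈ D ∩ A. In each case x ∈ A ∪ ((D ∖ A) ∪ (A ∪ D)), so A ⊆ A ∪ ((D ∖ A) ∪ (A ∪ D)).

(⟹) This inclusion fails. Take D = {1}, A = ∅; then 1 ∈ A ∪ ((D ∖ A) ∪ (A ∪ D)) but 1 ∉ A.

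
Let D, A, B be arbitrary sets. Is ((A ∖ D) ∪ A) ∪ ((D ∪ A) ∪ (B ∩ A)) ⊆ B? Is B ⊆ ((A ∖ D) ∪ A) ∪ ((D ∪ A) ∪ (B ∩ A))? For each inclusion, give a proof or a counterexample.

Forward inclusion. This inclusion fails. Take D = {1}, A = ∅, B = ∅; then 1 ∈ ((A ∖ D) ∪ A) ∪ ((D ∪ A) ∪ (B ∩ A)) but 1 ∉ B.

Reverse inclusion. This inclusion fails. Take D = ∅, A = ∅, B = {1}; then 1 ∈ B but 1 ∉ ((A ∖ D) ∪ A) ∪ ((D ∪ A) ∪ (B ∩ A)).

(⊆) fails and (⊇) fails.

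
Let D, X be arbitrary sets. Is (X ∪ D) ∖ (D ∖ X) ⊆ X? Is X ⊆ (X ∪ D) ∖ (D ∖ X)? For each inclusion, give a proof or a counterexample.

Forward inclusion. Let x ∈ (X ∪ D) ∖ (D ∖ X). Then either x ∈ X and x ∉ D; or x ∈ D ∩ X. In each case x ∈ X, so (X ∪ D) ∖ (D ∖ X) ⊆ X.

Reverse inclusion. Let x ∈ X. Then either x ∈ X and x ∉ D; or x ∈ D ∩ X. In each case x ∈ (X ∪ D) ∖ (D ∖ X), so X ⊆ (X ∪ D) ∖ (D ∖ X).

Both inclusions hold; the sets are equal.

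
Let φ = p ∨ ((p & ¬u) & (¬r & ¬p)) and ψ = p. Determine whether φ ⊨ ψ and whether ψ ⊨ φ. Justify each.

(←) Assume the antecedent. If u is true, the antecedent forces (u = T, p = T, r = F) or (u = T, p = T, r = T), and p ∨ ((p & ¬u) & (¬r & ¬p)) holds there. If u is false, the antecedent forces (u = F, p = T, r = F) or (u = F, p = T, r = T), and p ∨ ((p & ¬u) & (¬r & ¬p)) holds there. Either way p ∨ ((p & ¬u) & (¬r & ¬p)) holds.

(→) Assume the antecedent. If u is true, the antecedent forces (u = T, p = T, r = F) or (u = T, p = T, r = T), and p holds there. If u is false, the antecedent forces (u = F, p = T, r = F) or (u = F, p = T, r = T), and p holds there. Either way p holds.

Both directions hold.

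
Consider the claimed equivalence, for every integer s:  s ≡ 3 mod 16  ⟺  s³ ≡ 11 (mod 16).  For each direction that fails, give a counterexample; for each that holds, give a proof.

Both implications hold.

(⟹) Suppose s ≡ 3 mod 16. Write s = 16j + 3. Then (16j + 3)³ = 4096j³ + 2304j² + 432j + 27 = 16(256j³ + 144j² + 27j + 1) + 11, so s³ ≡ 11 (mod 16).

(⟸) Conversely, suppose s³ ≡ 11 (mod 16). The only residue r in {0, …, 15} with r³ ≡ 11 (mod 16) is r = 3, so s ≡ 3 (mod 16).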